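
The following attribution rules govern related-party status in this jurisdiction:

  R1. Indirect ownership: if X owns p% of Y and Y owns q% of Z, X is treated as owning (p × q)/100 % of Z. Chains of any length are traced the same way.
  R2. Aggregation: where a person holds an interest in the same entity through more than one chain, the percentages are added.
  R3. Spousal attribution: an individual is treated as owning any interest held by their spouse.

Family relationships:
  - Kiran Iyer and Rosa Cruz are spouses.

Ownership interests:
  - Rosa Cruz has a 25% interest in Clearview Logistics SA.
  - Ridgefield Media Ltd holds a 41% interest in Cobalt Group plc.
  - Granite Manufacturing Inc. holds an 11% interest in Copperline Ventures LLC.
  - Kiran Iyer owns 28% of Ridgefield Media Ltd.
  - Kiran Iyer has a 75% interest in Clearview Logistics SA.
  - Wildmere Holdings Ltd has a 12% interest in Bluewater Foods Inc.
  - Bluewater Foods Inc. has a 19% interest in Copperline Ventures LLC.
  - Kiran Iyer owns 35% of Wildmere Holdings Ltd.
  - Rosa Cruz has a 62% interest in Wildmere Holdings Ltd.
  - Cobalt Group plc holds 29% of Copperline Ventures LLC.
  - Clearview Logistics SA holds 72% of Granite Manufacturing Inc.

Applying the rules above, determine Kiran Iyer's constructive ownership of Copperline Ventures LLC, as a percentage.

By spousal attribution (R3), Kiran Iyer is treated as also owning Rosa Cruz's interest in Clearview Logistics SA, giving 75% + 25% = 100%.
By spousal attribution (R3), Kiran Iyer is treated as also owning Rosa Cruz's interest in Wildmere Holdings Ltd, giving 35% + 62% = 97%.
Chain via Clearview Logistics SA → Granite Manufacturing Inc. (R1): 100% × 72% × 11% = 7.92% of Copperline Ventures LLC.
Chain via Wildmere Holdings Ltd → Bluewater Foods Inc. (R1): 97% × 12% × 19% = 2.2116% of Copperline Ventures LLC.
Chain via Ridgefield Media Ltd → Cobalt Group plc (R1): 28% × 41% × 29% = 3.3292% of Copperline Ventures LLC.
Aggregating (R2): 7.92% + 2.2116% + 3.3292% = 13.4608%.

13.4608%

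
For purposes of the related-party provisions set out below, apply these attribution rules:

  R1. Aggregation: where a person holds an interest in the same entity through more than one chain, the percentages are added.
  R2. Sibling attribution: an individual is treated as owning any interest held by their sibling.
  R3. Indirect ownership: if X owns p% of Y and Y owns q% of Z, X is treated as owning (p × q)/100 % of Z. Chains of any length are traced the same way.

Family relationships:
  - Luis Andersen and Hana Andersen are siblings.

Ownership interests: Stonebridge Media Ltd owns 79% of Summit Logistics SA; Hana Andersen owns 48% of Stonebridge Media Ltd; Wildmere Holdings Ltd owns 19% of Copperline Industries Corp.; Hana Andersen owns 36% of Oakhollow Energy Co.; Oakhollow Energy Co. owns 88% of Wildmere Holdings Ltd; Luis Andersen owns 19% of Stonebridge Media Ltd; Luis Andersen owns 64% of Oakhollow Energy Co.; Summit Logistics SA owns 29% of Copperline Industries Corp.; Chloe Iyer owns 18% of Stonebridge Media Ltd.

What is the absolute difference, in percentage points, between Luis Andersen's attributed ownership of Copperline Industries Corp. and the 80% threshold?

47.9303

By sibling attribution (R2), Luis Andersen is treated as also owning Hana Andersen's interest in Stonebridge Media Ltd, giving 19% + 48% = 67%.
By sibling attribution (R2), Luis Andersen is treated as also owning Hana Andersen's interest in Oakhollow Energy Co, giving 64% + 36% = 100%.
Chain via Stonebridge Media Ltd → Summit Logistics SA (R3): 67% × 79% × 29% = 15.3497% of Copperline Industries Corp.
Chain via Oakhollow Energy Co. → Wildmere Holdings Ltd (R3): 100% × 88% × 19% = 16.72% of Copperline Industries Corp.
Aggregating (R1): 15.3497% + 16.72% = 32.0697%.
32.0697% falls short of the 80% threshold by 47.9303 percentage points.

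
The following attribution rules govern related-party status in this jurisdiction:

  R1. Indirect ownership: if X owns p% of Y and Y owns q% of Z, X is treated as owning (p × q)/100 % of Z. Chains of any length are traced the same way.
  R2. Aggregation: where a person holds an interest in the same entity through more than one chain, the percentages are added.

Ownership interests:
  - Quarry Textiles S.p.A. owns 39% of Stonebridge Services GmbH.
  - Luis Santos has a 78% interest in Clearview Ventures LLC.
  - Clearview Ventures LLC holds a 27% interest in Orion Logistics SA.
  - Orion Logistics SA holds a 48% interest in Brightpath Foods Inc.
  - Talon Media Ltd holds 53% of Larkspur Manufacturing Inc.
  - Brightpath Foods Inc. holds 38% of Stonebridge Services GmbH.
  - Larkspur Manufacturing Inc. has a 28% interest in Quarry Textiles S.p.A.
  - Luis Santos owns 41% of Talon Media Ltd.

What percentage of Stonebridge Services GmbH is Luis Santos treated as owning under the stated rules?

Chain via Talon Media Ltd → Larkspur Manufacturing Inc. → Quarry Textiles S.p.A. (R1): 41% × 53% × 28% × 39% = 2.372916% of Stonebridge Services GmbH.
Chain via Clearview Ventures LLC → Orion Logistics SA → Brightpath Foods Inc. (R1): 78% × 27% × 48% × 38% = 3.841344% of Stonebridge Services GmbH.
Aggregating (R2): 2.372916% + 3.841344% = 6.21426%.

6.21426%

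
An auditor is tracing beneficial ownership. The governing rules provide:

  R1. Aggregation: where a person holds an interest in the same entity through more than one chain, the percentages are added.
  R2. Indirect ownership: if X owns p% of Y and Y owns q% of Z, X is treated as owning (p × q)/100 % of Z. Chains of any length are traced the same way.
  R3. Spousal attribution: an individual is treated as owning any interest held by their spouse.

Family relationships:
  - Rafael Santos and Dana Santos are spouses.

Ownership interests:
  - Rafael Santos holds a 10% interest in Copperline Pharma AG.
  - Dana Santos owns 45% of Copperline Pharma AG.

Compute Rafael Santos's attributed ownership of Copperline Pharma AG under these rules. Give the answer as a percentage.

By spousal attribution (R3), Rafael Santos is treated as also owning Dana Santos's interest in Copperline Pharma AG, giving 10% + 45% = 55%.
Direct interest in Copperline Pharma AG: 55%.

55%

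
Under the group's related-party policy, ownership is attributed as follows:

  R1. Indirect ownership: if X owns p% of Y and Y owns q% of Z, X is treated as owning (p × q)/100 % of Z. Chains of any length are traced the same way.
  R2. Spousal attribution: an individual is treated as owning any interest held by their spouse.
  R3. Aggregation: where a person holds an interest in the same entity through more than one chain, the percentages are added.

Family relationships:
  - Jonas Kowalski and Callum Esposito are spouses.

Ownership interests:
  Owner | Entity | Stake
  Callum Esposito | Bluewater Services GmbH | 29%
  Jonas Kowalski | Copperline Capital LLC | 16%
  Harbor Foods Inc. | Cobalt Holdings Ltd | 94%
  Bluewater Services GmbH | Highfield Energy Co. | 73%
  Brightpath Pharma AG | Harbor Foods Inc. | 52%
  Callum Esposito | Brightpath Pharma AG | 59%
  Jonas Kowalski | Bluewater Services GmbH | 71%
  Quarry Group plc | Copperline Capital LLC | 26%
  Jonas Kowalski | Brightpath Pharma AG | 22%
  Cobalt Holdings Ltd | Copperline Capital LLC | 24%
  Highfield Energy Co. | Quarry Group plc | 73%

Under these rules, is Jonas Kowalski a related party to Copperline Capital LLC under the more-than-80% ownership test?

By spousal attribution (R2), Jonas Kowalski is treated as also owning Callum Esposito's interest in Brightpath Pharma AG, giving 22% + 59% = 81%.
By spousal attribution (R2), Jonas Kowalski is treated as also owning Callum Esposito's interest in Bluewater Services GmbH, giving 71% + 29% = 100%.
Chain via Brightpath Pharma AG → Harbor Foods Inc. → Cobalt Holdings Ltd (R1): 81% × 52% × 94% × 24% = 9.502272% of Copperline Capital LLC.
Chain via Bluewater Services GmbH → Highfield Energy Co. → Quarry Group plc (R1): 100% × 73% × 73% × 26% = 13.8554% of Copperline Capital LLC.
Direct interest in Copperline Capital LLC: 16%.
Aggregating (R3): 9.502272% + 13.8554% + 16% = 39.357672%.
39.357672% does not exceed the 80% threshold, so Jonas is not a related party to Copperline Capital LLC.

No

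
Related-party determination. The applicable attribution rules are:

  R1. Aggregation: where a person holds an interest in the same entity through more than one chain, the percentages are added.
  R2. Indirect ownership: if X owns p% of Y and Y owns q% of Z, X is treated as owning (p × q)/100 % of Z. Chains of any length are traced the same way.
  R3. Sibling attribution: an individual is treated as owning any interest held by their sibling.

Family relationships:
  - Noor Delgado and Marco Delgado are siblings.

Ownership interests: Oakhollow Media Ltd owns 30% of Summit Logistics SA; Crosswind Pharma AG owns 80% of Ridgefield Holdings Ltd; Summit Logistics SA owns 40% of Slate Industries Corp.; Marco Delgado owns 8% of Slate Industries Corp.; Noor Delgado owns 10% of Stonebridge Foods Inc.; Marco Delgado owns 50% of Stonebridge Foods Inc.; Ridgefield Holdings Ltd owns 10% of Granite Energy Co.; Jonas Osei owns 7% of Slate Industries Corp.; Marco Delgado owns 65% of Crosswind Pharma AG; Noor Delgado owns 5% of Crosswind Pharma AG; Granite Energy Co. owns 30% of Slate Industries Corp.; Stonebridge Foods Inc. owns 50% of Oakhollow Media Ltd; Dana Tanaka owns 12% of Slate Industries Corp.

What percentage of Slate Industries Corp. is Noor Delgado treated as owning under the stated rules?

13.28%

By sibling attribution (R3), Noor Delgado is treated as also owning Marco Delgado's interest in Crosswind Pharma AG, giving 5% + 65% = 70%.
By sibling attribution (R3), Noor Delgado is treated as also owning Marco Delgado's interest in Stonebridge Foods Inc, giving 10% + 50% = 60%.
By sibling attribution (R3), Noor Delgado is treated as owning Marco Delgado's 8% interest in Slate Industries Corp.
Chain via Crosswind Pharma AG → Ridgefield Holdings Ltd → Granite Energy Co. (R2): 70% × 80% × 10% × 30% = 1.68% of Slate Industries Corp.
Chain via Stonebridge Foods Inc. → Oakhollow Media Ltd → Summit Logistics SA (R2): 60% × 50% × 30% × 40% = 3.6% of Slate Industries Corp.
Direct interest in Slate Industries Corp: 8%.
Aggregating (R1): 1.68% + 3.6% + 8% = 13.28%.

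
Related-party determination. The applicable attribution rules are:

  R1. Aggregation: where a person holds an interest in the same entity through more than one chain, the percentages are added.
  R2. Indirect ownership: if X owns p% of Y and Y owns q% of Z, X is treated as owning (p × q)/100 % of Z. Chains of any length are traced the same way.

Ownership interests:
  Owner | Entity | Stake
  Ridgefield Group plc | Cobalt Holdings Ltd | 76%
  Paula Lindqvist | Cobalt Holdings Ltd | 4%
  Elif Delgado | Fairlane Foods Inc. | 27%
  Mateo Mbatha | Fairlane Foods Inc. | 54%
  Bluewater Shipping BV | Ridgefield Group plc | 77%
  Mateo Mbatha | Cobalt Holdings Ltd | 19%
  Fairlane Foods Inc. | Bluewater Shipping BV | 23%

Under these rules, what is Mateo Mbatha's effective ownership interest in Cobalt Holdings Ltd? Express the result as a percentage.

Chain via Fairlane Foods Inc. → Bluewater Shipping BV → Ridgefield Group plc (R2): 54% × 23% × 77% × 76% = 7.268184% of Cobalt Holdings Ltd.
Direct interest in Cobalt Holdings Ltd: 19%.
Aggregating (R1): 7.268184% + 19% = 26.268184%.

26.268184%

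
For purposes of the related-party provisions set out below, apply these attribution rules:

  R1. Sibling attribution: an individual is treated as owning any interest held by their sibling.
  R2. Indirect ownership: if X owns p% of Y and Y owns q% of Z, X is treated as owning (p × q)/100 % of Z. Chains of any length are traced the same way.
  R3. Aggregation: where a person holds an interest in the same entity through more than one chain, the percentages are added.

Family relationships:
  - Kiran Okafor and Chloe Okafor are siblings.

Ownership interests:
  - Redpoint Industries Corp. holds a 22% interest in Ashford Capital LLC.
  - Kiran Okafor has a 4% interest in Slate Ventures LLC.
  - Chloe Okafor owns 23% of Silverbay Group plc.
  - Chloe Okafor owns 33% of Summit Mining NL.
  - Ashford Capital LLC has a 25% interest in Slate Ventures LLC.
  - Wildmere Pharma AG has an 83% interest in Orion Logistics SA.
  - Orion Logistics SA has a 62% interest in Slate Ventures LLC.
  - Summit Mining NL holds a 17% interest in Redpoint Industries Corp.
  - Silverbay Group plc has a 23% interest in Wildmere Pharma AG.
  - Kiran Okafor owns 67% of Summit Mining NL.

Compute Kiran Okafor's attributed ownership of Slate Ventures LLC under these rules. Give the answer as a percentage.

7.657234%

By sibling attribution (R1), Kiran Okafor is treated as also owning Chloe Okafor's interest in Summit Mining NL, giving 67% + 33% = 100%.
By sibling attribution (R1), Kiran Okafor is treated as owning Chloe Okafor's 23% interest in Silverbay Group plc.
Chain via Summit Mining NL → Redpoint Industries Corp. → Ashford Capital LLC (R2): 100% × 17% × 22% × 25% = 0.935% of Slate Ventures LLC.
Direct interest in Slate Ventures LLC: 4%.
Chain via Silverbay Group plc → Wildmere Pharma AG → Orion Logistics SA (R2): 23% × 23% × 83% × 62% = 2.722234% of Slate Ventures LLC.
Aggregating (R3): 0.935% + 4% + 2.722234% = 7.657234%.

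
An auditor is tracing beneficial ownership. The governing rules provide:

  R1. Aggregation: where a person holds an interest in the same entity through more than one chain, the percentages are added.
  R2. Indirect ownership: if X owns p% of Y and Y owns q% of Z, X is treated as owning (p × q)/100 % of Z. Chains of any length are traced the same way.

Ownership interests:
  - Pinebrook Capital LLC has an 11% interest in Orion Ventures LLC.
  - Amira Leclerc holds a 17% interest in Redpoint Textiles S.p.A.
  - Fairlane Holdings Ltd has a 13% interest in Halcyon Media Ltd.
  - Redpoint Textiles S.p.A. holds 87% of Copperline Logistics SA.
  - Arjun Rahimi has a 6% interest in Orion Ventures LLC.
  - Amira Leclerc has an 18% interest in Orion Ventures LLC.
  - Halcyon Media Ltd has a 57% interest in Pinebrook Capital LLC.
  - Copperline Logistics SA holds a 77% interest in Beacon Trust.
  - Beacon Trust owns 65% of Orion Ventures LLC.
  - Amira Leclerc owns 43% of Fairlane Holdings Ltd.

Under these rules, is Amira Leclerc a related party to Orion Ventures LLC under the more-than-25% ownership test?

Chain via Redpoint Textiles S.p.A. → Copperline Logistics SA → Beacon Trust (R2): 17% × 87% × 77% × 65% = 7.402395% of Orion Ventures LLC.
Chain via Fairlane Holdings Ltd → Halcyon Media Ltd → Pinebrook Capital LLC (R2): 43% × 13% × 57% × 11% = 0.350493% of Orion Ventures LLC.
Direct interest in Orion Ventures LLC: 18%.
Aggregating (R1): 7.402395% + 0.350493% + 18% = 25.752888%.
25.752888% exceeds the 25% threshold, so Amira is a related party to Orion Ventures LLC.

Yes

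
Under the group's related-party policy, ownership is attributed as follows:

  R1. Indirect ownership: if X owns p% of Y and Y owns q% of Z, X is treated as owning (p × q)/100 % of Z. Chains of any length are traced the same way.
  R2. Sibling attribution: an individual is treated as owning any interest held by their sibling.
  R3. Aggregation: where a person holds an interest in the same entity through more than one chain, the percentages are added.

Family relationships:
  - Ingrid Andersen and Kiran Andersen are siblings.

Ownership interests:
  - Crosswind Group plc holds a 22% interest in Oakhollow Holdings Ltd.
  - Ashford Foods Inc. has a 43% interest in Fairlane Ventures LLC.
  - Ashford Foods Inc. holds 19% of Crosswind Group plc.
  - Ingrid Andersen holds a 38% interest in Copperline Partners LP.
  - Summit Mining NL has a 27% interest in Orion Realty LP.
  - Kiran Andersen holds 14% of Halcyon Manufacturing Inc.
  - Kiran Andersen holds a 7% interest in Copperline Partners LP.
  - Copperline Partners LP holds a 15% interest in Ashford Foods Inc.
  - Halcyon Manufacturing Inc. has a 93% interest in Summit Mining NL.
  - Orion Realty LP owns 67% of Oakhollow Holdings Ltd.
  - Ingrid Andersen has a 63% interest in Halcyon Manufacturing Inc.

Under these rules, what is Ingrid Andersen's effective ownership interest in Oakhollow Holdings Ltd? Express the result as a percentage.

13.236399%

By sibling attribution (R2), Ingrid Andersen is treated as also owning Kiran Andersen's interest in Copperline Partners LP, giving 38% + 7% = 45%.
By sibling attribution (R2), Ingrid Andersen is treated as also owning Kiran Andersen's interest in Halcyon Manufacturing Inc, giving 63% + 14% = 77%.
Chain via Copperline Partners LP → Ashford Foods Inc. → Crosswind Group plc (R1): 45% × 15% × 19% × 22% = 0.28215% of Oakhollow Holdings Ltd.
Chain via Halcyon Manufacturing Inc. → Summit Mining NL → Orion Realty LP (R1): 77% × 93% × 27% × 67% = 12.954249% of Oakhollow Holdings Ltd.
Aggregating (R3): 0.28215% + 12.954249% = 13.236399%.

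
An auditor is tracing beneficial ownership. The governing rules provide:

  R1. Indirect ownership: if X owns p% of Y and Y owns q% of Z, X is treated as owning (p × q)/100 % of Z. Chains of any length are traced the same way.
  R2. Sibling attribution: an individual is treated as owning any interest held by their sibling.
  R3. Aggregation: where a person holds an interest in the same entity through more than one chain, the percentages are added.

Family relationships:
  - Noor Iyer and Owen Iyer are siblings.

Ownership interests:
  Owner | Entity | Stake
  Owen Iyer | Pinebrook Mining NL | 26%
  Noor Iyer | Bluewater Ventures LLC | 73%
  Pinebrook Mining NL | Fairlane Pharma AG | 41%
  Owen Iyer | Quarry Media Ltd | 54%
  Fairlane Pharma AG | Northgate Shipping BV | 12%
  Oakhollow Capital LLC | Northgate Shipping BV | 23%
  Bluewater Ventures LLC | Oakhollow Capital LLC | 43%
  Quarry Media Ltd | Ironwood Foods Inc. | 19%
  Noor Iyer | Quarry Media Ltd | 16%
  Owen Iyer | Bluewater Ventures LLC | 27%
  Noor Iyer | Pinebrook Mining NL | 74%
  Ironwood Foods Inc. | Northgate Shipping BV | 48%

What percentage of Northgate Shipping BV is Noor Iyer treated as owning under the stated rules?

21.194%

By sibling attribution (R2), Noor Iyer is treated as also owning Owen Iyer's interest in Quarry Media Ltd, giving 16% + 54% = 70%.
By sibling attribution (R2), Noor Iyer is treated as also owning Owen Iyer's interest in Pinebrook Mining NL, giving 74% + 26% = 100%.
By sibling attribution (R2), Noor Iyer is treated as also owning Owen Iyer's interest in Bluewater Ventures LLC, giving 73% + 27% = 100%.
Chain via Quarry Media Ltd → Ironwood Foods Inc. (R1): 70% × 19% × 48% = 6.384% of Northgate Shipping BV.
Chain via Pinebrook Mining NL → Fairlane Pharma AG (R1): 100% × 41% × 12% = 4.92% of Northgate Shipping BV.
Chain via Bluewater Ventures LLC → Oakhollow Capital LLC (R1): 100% × 43% × 23% = 9.89% of Northgate Shipping BV.
Aggregating (R3): 6.384% + 4.92% + 9.89% = 21.194%.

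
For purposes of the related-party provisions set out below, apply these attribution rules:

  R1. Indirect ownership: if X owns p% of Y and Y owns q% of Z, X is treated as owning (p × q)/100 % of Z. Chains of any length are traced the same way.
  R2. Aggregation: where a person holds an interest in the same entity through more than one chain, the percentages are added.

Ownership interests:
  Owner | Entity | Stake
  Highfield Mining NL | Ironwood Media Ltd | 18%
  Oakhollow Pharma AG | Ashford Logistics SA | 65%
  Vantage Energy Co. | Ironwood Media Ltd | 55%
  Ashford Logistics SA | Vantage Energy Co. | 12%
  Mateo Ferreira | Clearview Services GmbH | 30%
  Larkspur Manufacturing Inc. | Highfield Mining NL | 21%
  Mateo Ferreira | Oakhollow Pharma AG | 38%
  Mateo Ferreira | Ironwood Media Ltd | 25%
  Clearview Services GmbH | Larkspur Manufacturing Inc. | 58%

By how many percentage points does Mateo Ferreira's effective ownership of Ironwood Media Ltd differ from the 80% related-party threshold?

Chain via Oakhollow Pharma AG → Ashford Logistics SA → Vantage Energy Co. (R1): 38% × 65% × 12% × 55% = 1.6302% of Ironwood Media Ltd.
Chain via Clearview Services GmbH → Larkspur Manufacturing Inc. → Highfield Mining NL (R1): 30% × 58% × 21% × 18% = 0.65772% of Ironwood Media Ltd.
Direct interest in Ironwood Media Ltd: 25%.
Aggregating (R2): 1.6302% + 0.65772% + 25% = 27.28792%.
27.28792% falls short of the 80% threshold by 52.71208 percentage points.

52.71208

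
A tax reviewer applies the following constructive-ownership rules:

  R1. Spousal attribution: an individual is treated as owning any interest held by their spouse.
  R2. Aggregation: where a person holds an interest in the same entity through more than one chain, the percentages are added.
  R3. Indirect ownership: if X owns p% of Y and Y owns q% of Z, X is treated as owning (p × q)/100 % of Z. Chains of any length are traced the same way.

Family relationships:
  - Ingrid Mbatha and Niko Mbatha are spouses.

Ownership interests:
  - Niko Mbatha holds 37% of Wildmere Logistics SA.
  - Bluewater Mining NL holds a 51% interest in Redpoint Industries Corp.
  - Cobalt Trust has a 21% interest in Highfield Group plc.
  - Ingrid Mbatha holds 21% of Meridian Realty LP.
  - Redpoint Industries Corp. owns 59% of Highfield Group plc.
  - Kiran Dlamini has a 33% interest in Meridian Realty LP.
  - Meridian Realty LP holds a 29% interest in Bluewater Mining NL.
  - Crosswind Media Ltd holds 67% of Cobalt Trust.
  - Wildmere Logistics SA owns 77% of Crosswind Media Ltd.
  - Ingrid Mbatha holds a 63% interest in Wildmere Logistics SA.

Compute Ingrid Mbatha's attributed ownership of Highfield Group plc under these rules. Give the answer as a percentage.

12.666381%

By spousal attribution (R1), Ingrid Mbatha is treated as also owning Niko Mbatha's interest in Wildmere Logistics SA, giving 63% + 37% = 100%.
Chain via Meridian Realty LP → Bluewater Mining NL → Redpoint Industries Corp. (R3): 21% × 29% × 51% × 59% = 1.832481% of Highfield Group plc.
Chain via Wildmere Logistics SA → Crosswind Media Ltd → Cobalt Trust (R3): 100% × 77% × 67% × 21% = 10.8339% of Highfield Group plc.
Aggregating (R2): 1.832481% + 10.8339% = 12.666381%.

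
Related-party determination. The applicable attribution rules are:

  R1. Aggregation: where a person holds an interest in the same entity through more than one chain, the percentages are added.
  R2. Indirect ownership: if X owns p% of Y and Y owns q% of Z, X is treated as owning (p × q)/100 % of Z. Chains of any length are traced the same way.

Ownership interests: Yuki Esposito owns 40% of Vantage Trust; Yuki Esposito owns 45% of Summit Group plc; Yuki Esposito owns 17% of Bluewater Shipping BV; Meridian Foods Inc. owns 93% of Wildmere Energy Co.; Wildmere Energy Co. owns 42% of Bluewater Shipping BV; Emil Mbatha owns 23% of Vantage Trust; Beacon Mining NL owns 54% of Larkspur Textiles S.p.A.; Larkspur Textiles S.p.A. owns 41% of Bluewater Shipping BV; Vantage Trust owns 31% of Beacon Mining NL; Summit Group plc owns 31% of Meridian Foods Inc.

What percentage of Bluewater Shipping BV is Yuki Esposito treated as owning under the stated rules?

25.19423%

Chain via Summit Group plc → Meridian Foods Inc. → Wildmere Energy Co. (R2): 45% × 31% × 93% × 42% = 5.44887% of Bluewater Shipping BV.
Chain via Vantage Trust → Beacon Mining NL → Larkspur Textiles S.p.A. (R2): 40% × 31% × 54% × 41% = 2.74536% of Bluewater Shipping BV.
Direct interest in Bluewater Shipping BV: 17%.
Aggregating (R1): 5.44887% + 2.74536% + 17% = 25.19423%.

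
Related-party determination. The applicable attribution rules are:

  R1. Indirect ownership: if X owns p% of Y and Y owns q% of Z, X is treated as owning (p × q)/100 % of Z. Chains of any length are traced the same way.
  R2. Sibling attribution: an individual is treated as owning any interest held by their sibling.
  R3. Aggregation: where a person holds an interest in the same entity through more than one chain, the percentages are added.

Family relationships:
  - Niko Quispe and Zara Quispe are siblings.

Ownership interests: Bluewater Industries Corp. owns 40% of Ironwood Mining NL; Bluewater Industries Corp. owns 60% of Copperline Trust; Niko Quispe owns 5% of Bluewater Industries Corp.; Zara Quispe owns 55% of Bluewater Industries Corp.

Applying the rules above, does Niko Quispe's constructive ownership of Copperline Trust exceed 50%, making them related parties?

No

By sibling attribution (R2), Niko Quispe is treated as also owning Zara Quispe's interest in Bluewater Industries Corp, giving 5% + 55% = 60%.
Chain via Bluewater Industries Corp. (R1): 60% × 60% = 36% of Copperline Trust.
36% does not exceed the 50% threshold, so Niko is not a related party to Copperline Trust.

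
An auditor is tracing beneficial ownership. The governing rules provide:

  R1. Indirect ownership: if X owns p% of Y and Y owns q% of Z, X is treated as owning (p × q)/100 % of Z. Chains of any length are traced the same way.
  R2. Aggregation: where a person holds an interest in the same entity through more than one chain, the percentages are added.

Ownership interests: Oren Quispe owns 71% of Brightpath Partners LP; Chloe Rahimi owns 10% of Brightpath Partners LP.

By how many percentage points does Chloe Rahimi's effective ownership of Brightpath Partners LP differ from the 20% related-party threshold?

10

Direct interest in Brightpath Partners LP: 10%.
10% falls short of the 20% threshold by 10 percentage points.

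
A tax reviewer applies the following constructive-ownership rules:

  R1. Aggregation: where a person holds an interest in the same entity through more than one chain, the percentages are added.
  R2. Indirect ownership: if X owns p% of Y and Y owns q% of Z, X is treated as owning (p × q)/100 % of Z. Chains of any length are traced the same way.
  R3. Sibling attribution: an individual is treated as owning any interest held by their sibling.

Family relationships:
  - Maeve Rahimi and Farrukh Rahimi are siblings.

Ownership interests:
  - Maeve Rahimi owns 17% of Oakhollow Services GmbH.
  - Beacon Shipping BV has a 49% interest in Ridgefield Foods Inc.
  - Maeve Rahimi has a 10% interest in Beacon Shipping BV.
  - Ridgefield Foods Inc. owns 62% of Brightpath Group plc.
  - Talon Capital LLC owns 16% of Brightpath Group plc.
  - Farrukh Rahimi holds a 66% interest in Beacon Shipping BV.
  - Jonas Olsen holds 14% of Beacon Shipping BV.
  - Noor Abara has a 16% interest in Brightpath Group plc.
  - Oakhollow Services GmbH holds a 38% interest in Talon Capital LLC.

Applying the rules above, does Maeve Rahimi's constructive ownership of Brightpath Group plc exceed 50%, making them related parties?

By sibling attribution (R3), Maeve Rahimi is treated as also owning Farrukh Rahimi's interest in Beacon Shipping BV, giving 10% + 66% = 76%.
Chain via Beacon Shipping BV → Ridgefield Foods Inc. (R2): 76% × 49% × 62% = 23.0888% of Brightpath Group plc.
Chain via Oakhollow Services GmbH → Talon Capital LLC (R2): 17% × 38% × 16% = 1.0336% of Brightpath Group plc.
Aggregating (R1): 23.0888% + 1.0336% = 24.1224%.
24.1224% does not exceed the 50% threshold, so Maeve is not a related party to Brightpath Group plc.

No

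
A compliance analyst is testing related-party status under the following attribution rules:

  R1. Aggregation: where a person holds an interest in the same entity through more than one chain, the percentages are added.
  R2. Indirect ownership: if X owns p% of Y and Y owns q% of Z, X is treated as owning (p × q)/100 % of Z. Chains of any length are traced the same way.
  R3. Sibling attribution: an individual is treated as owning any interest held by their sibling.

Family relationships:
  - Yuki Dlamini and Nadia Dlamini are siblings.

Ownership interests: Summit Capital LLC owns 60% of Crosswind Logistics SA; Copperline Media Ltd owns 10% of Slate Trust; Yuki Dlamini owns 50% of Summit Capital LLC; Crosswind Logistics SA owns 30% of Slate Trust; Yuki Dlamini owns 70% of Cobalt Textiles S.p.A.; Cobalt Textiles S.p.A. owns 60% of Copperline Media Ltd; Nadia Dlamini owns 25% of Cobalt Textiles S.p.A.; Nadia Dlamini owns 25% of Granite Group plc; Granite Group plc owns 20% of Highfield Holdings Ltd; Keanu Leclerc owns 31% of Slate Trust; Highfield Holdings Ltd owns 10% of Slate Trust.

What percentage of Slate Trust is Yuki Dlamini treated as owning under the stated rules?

15.2%

By sibling attribution (R3), Yuki Dlamini is treated as also owning Nadia Dlamini's interest in Cobalt Textiles S.p.A, giving 70% + 25% = 95%.
By sibling attribution (R3), Yuki Dlamini is treated as owning Nadia Dlamini's 25% interest in Granite Group plc.
Chain via Cobalt Textiles S.p.A. → Copperline Media Ltd (R2): 95% × 60% × 10% = 5.7% of Slate Trust.
Chain via Summit Capital LLC → Crosswind Logistics SA (R2): 50% × 60% × 30% = 9% of Slate Trust.
Chain via Granite Group plc → Highfield Holdings Ltd (R2): 25% × 20% × 10% = 0.5% of Slate Trust.
Aggregating (R1): 5.7% + 9% + 0.5% = 15.2%.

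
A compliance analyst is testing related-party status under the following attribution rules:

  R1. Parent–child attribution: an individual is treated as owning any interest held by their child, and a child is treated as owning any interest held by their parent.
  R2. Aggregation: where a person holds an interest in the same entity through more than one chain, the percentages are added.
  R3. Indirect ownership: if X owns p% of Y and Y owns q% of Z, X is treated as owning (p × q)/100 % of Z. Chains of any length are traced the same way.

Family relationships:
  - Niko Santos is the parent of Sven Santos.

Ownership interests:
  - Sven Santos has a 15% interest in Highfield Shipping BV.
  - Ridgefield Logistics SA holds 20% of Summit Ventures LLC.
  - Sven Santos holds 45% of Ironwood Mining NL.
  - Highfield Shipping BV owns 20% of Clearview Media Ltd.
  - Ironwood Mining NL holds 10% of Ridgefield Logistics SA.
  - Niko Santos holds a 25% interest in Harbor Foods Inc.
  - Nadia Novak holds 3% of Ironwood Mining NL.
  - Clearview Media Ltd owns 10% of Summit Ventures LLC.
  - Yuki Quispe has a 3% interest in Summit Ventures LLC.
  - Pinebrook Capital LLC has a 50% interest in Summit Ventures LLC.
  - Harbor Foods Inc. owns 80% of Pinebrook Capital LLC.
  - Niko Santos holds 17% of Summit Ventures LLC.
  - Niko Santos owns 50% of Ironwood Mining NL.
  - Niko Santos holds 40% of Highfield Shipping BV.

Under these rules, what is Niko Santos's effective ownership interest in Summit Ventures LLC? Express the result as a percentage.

By parent–child attribution (R1), Niko Santos is treated as also owning Sven Santos's interest in Highfield Shipping BV, giving 40% + 15% = 55%.
By parent–child attribution (R1), Niko Santos is treated as also owning Sven Santos's interest in Ironwood Mining NL, giving 50% + 45% = 95%.
Chain via Highfield Shipping BV → Clearview Media Ltd (R3): 55% × 20% × 10% = 1.1% of Summit Ventures LLC.
Chain via Ironwood Mining NL → Ridgefield Logistics SA (R3): 95% × 10% × 20% = 1.9% of Summit Ventures LLC.
Chain via Harbor Foods Inc. → Pinebrook Capital LLC (R3): 25% × 80% × 50% = 10% of Summit Ventures LLC.
Direct interest in Summit Ventures LLC: 17%.
Aggregating (R2): 1.1% + 1.9% + 10% + 17% = 30%.

30%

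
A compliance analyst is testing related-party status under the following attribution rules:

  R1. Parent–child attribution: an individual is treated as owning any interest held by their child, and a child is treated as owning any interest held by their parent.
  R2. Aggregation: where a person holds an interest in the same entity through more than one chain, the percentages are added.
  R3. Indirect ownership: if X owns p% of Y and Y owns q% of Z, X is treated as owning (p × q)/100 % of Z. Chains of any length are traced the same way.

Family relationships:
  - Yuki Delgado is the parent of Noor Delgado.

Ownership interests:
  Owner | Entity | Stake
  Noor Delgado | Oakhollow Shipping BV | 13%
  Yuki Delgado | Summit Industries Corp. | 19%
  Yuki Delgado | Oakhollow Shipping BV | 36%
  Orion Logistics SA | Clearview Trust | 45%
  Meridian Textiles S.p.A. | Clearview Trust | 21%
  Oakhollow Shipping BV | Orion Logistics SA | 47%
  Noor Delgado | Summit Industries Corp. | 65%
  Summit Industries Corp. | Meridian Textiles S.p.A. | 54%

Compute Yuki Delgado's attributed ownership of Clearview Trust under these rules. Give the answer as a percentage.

By parent–child attribution (R1), Yuki Delgado is treated as also owning Noor Delgado's interest in Oakhollow Shipping BV, giving 36% + 13% = 49%.
By parent–child attribution (R1), Yuki Delgado is treated as also owning Noor Delgado's interest in Summit Industries Corp, giving 19% + 65% = 84%.
Chain via Oakhollow Shipping BV → Orion Logistics SA (R3): 49% × 47% × 45% = 10.3635% of Clearview Trust.
Chain via Summit Industries Corp. → Meridian Textiles S.p.A. (R3): 84% × 54% × 21% = 9.5256% of Clearview Trust.
Aggregating (R2): 10.3635% + 9.5256% = 19.8891%.

19.8891%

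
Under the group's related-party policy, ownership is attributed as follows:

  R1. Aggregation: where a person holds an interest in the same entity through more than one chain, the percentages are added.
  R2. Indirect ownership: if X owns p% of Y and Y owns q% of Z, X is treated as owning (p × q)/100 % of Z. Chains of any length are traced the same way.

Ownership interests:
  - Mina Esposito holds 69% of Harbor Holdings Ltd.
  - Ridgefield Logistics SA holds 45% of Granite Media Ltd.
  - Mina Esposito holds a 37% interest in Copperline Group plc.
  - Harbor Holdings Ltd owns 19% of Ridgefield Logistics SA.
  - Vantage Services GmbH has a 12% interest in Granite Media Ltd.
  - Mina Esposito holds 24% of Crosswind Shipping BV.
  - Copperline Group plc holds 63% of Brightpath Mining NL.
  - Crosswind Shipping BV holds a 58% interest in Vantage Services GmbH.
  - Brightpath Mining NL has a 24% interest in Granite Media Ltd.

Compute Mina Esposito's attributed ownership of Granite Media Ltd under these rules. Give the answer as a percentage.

Chain via Crosswind Shipping BV → Vantage Services GmbH (R2): 24% × 58% × 12% = 1.6704% of Granite Media Ltd.
Chain via Harbor Holdings Ltd → Ridgefield Logistics SA (R2): 69% × 19% × 45% = 5.8995% of Granite Media Ltd.
Chain via Copperline Group plc → Brightpath Mining NL (R2): 37% × 63% × 24% = 5.5944% of Granite Media Ltd.
Aggregating (R1): 1.6704% + 5.8995% + 5.5944% = 13.1643%.

13.1643%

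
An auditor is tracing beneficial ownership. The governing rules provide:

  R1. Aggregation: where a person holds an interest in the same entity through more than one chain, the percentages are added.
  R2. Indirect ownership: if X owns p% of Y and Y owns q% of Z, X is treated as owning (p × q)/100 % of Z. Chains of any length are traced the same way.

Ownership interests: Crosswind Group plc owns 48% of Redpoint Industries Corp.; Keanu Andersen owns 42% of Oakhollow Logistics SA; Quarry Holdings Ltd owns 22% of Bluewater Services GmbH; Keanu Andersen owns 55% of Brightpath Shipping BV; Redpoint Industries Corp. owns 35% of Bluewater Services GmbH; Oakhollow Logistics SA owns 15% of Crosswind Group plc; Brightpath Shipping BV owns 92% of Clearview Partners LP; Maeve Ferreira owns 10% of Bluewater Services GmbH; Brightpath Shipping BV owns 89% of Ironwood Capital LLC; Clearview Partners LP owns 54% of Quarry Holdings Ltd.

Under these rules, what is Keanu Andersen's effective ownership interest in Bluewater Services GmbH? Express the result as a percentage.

Chain via Brightpath Shipping BV → Clearview Partners LP → Quarry Holdings Ltd (R2): 55% × 92% × 54% × 22% = 6.01128% of Bluewater Services GmbH.
Chain via Oakhollow Logistics SA → Crosswind Group plc → Redpoint Industries Corp. (R2): 42% × 15% × 48% × 35% = 1.0584% of Bluewater Services GmbH.
Aggregating (R1): 6.01128% + 1.0584% = 7.06968%.

7.06968%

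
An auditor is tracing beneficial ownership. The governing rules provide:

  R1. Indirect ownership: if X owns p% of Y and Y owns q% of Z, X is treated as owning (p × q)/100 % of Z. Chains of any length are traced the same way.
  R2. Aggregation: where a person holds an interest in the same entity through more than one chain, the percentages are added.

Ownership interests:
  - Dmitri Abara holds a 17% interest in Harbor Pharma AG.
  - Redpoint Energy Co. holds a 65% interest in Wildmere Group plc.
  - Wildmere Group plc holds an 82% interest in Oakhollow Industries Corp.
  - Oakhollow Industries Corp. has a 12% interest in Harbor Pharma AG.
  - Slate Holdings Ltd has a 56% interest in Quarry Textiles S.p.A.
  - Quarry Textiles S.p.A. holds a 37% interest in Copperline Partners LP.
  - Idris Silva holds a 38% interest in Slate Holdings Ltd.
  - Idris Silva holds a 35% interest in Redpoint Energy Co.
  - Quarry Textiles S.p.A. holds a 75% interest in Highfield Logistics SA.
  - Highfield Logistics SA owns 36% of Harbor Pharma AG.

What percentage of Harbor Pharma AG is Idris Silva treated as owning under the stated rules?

7.9842%

Chain via Slate Holdings Ltd → Quarry Textiles S.p.A. → Highfield Logistics SA (R1): 38% × 56% × 75% × 36% = 5.7456% of Harbor Pharma AG.
Chain via Redpoint Energy Co. → Wildmere Group plc → Oakhollow Industries Corp. (R1): 35% × 65% × 82% × 12% = 2.2386% of Harbor Pharma AG.
Aggregating (R2): 5.7456% + 2.2386% = 7.9842%.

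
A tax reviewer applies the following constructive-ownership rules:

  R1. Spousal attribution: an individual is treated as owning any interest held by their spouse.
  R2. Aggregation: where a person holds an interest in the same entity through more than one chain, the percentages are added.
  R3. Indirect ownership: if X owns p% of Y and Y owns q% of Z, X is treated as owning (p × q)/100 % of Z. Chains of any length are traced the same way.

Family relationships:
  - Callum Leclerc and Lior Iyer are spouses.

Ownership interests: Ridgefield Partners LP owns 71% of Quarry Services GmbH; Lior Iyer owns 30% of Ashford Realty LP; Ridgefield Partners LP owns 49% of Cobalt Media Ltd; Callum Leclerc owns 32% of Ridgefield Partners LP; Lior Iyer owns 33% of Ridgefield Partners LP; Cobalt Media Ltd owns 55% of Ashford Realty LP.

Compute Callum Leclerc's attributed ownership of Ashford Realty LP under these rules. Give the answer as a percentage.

By spousal attribution (R1), Callum Leclerc is treated as also owning Lior Iyer's interest in Ridgefield Partners LP, giving 32% + 33% = 65%.
By spousal attribution (R1), Callum Leclerc is treated as owning Lior Iyer's 30% interest in Ashford Realty LP.
Chain via Ridgefield Partners LP → Cobalt Media Ltd (R3): 65% × 49% × 55% = 17.5175% of Ashford Realty LP.
Direct interest in Ashford Realty LP: 30%.
Aggregating (R2): 17.5175% + 30% = 47.5175%.

47.5175%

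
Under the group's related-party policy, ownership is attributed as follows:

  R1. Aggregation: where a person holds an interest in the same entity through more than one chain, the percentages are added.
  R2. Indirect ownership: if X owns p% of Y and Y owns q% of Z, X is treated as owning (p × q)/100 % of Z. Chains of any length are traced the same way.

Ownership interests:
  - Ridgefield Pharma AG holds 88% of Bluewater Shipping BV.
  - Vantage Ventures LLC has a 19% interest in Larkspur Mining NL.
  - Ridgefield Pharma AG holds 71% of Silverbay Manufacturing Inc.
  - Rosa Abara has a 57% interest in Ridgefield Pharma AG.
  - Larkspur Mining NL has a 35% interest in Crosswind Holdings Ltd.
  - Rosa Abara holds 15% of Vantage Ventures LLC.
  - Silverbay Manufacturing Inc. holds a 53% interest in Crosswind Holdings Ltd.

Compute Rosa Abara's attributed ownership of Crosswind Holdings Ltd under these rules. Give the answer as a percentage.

Chain via Ridgefield Pharma AG → Silverbay Manufacturing Inc. (R2): 57% × 71% × 53% = 21.4491% of Crosswind Holdings Ltd.
Chain via Vantage Ventures LLC → Larkspur Mining NL (R2): 15% × 19% × 35% = 0.9975% of Crosswind Holdings Ltd.
Aggregating (R1): 21.4491% + 0.9975% = 22.4466%.

22.4466%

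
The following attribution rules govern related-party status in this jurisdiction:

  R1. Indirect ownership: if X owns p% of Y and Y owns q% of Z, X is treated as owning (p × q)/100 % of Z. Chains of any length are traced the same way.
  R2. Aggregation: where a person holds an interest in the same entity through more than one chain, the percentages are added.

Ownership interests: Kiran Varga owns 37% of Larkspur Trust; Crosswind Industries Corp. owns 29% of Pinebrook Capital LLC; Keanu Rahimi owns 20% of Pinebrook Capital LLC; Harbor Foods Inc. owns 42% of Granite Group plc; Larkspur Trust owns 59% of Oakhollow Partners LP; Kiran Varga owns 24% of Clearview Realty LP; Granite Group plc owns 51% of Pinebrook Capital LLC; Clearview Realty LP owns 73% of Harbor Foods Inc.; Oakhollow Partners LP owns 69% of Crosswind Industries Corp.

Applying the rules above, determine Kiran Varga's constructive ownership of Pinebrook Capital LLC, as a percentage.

8.120967%

Chain via Clearview Realty LP → Harbor Foods Inc. → Granite Group plc (R1): 24% × 73% × 42% × 51% = 3.752784% of Pinebrook Capital LLC.
Chain via Larkspur Trust → Oakhollow Partners LP → Crosswind Industries Corp. (R1): 37% × 59% × 69% × 29% = 4.368183% of Pinebrook Capital LLC.
Aggregating (R2): 3.752784% + 4.368183% = 8.120967%.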